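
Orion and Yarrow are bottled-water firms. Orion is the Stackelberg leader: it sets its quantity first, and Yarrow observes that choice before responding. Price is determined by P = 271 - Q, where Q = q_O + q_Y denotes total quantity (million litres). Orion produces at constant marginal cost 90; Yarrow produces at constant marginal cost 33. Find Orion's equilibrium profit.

Solve by backward induction. Given q_O, the follower Yarrow maximises π_Y = (271 - q_O - q_Y)q_Y - 33q_Y.
Setting the follower's marginal profit to zero, 238 - q_O - 2q_Y = 0, i.e. q_Y = (238 - q_O)/2.
Orion substitutes q_Y(q_O) into its own profit: π_O = q_O(271 - q_O - (238 - q_O)/2) - 90q_O = (152 - (1/2)q_O)q_O - 90q_O.
Maximising: ∂π_O/∂q_O = 62 - q_O = 0, giving q_O = 62.
Then q_Y = (238 - 62)/2 = 88.
Price P = 271 - 150 = 121.
Orion's profit: (121 - 90)·62 = 1922.

1922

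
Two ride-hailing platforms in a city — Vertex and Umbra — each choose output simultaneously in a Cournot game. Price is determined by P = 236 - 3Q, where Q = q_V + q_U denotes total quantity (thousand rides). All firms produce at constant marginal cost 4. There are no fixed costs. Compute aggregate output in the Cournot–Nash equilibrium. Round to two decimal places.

51.56

A representative firm's profit is π_i = q_i(236 - 3Q) - 4q_i.
Setting ∂π_i/∂q_i = 0 with rivals' quantities fixed: 232 - 6q_i - 3q_j = 0.
By symmetry each firm produces the same amount; substituting q_j = q_i yields q_i = 232/9.
Total output Q = 232/9 + 232/9 = 464/9.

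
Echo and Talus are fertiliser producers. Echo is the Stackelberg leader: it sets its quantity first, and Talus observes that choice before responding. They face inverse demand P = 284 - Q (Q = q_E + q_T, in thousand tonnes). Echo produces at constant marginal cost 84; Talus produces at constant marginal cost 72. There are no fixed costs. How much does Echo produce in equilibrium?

94

The follower Talus best-responds to any q_E: π_T = (284 - Q)q_T - 72q_T.
∂π_T/∂q_T = 212 - q_E - 2q_T = 0 gives the reaction function q_T = (212 - q_E)/2.
The leader anticipates this reaction. Substituting into P = 284 - Q gives P = 178 - (1/2)q_E, so π_E = (178 - (1/2)q_E)q_E - 84q_E.
Maximising: ∂π_E/∂q_E = 94 - q_E = 0, giving q_E = 94.
Then q_T = (212 - 94)/2 = 59.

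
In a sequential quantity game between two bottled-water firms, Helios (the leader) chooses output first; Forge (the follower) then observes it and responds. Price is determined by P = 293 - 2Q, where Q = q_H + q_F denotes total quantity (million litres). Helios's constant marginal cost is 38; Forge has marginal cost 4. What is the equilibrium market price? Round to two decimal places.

Solve by backward induction. Given q_H, the follower Forge maximises π_F = (293 - 2q_H - 2q_F)q_F - 4q_F.
∂π_F/∂q_F = 289 - 2q_H - 4q_F = 0 gives the reaction function q_F = (289 - 2q_H)/4.
The leader anticipates this reaction. Substituting into P = 293 - 2Q gives P = 297/2 - q_H, so π_H = (297/2 - q_H)q_H - 38q_H.
Maximising: ∂π_H/∂q_H = 221/2 - 2q_H = 0, giving q_H = 221/4.
Then q_F = (289 - 2·(221/4))/4 = 357/8.
Total output Q = 799/8, so price P = 293 - 2·(799/8) = 373/4.

93.25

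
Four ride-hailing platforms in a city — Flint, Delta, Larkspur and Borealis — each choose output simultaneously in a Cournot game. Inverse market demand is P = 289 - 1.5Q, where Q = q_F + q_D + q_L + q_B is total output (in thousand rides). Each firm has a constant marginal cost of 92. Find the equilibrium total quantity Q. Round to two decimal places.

105.07

Each firm earns π_i = (289 - 1.5Q)q_i - 92q_i.
Setting ∂π_i/∂q_i = 0 with rivals' quantities fixed: 197 - 3q_i - (3/2)·Σ_{j≠i} q_j = 0.
By symmetry each firm produces the same amount; substituting Σ_{j≠i} q_j = 3q_i yields q_i = 197/(15/2) = 394/15.
Total output Q = 394/15 + 394/15 + 394/15 + 394/15 = 1576/15.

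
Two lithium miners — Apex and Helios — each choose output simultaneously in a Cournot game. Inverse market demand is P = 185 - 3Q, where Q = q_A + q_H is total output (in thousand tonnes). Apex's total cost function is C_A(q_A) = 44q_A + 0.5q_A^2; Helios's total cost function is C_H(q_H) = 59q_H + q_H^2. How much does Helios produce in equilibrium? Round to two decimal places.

9.77

Apex's profit: π_A = (185 - 3Q)q_A - (44q_A + (1/2)q_A²). Setting ∂π_A/∂q_A = 0: 141 - 7q_A - 3(q_H) = 0.
Helios's profit: π_H = (185 - 3Q)q_H - (59q_H + q_H²). Setting ∂π_H/∂q_H = 0: 126 - 8q_H - 3(q_A) = 0.
Best responses: q_A = (141 - 3q_H)/7, q_H = (126 - 3q_A)/8.
Solving the pair: q_A = 750/47, q_H = 459/47.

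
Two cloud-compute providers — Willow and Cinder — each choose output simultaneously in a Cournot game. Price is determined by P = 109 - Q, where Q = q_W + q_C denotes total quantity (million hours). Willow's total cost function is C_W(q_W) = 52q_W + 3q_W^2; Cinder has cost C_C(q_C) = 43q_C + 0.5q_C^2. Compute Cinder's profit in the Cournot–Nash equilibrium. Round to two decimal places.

629.04

Willow's profit: π_W = (109 - Q)q_W - (52q_W + 3q_W²). Setting ∂π_W/∂q_W = 0: 57 - 8q_W - (q_C) = 0.
Cinder's profit: π_C = (109 - Q)q_C - (43q_C + (1/2)q_C²). Setting ∂π_C/∂q_C = 0: 66 - 3q_C - (q_W) = 0.
Rearranging gives the reaction functions q_W = (57 - q_C)/8 and q_C = (66 - q_W)/3.
Substituting one into the other gives q_W = 105/23 and q_C = 471/23.
Price P = 109 - 576/23 = 1931/23.
Cinder's profit: (1931/23)·(471/23) - 43·(471/23) - (1/2)(471/23)² = 629.0388.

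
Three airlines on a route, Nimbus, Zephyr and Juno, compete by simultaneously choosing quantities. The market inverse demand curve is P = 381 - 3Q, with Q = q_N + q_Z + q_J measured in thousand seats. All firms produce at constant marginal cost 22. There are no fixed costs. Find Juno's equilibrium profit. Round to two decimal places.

A representative firm's profit is π_i = q_i(381 - 3Q) - 22q_i.
First-order condition (treating rivals' output as given): 359 - 6q_i - 3·Σ_{j≠i} q_j = 0.
With identical firms every q_j equals q_i, so Σ_{j≠i} q_j = 2q_i and 359 = 12q_i, giving q_i = 359/12.
Price P = 381 - 3·(359/4) = 447/4.
Juno's profit: (447/4 - 22)·(359/12) = 2685.0208.

2685.02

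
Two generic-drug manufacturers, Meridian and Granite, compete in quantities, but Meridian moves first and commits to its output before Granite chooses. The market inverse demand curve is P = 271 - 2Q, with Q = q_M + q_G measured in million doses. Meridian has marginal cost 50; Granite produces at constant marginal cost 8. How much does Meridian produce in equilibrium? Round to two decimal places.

44.75

The follower Granite best-responds to any q_M: π_G = (271 - 2Q)q_G - 8q_G.
Follower FOC: 263 - 2q_M - 4q_G = 0, so q_G(q_M) = (263 - 2q_M)/4.
Meridian substitutes q_G(q_M) into its own profit: π_M = q_M(271 - 2q_M - (263 - 2q_M)/2) - 50q_M = (279/2 - q_M)q_M - 50q_M.
Maximising: ∂π_M/∂q_M = 179/2 - 2q_M = 0, giving q_M = 179/4.
Then q_G = (263 - 2·(179/4))/4 = 347/8.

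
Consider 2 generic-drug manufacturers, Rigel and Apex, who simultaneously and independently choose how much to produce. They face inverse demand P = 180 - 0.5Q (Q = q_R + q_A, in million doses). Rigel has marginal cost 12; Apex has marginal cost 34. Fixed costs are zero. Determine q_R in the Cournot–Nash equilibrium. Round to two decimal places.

126.67

Rigel's profit: π_R = (180 - 0.5Q)q_R - (12q_R). Setting ∂π_R/∂q_R = 0: 168 - q_R - (1/2)(q_A) = 0.
Apex's first-order condition: 146 - q_A - (1/2)(q_R) = 0.
So q_R = (168 - (1/2)q_A) and q_A = (146 - (1/2)q_R).
Solving the pair: q_R = 380/3, q_A = 248/3.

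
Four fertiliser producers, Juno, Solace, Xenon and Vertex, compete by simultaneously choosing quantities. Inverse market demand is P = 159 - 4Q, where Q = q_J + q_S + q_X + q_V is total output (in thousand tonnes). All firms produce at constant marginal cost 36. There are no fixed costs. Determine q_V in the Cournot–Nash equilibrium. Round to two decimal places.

A representative firm's profit is π_i = q_i(159 - 4Q) - 36q_i.
Setting ∂π_i/∂q_i = 0 with rivals' quantities fixed: 123 - 8q_i - 4·Σ_{j≠i} q_j = 0.
With identical firms every q_j equals q_i, so Σ_{j≠i} q_j = 3q_i and 123 = 20q_i, giving q_i = 123/20.

6.15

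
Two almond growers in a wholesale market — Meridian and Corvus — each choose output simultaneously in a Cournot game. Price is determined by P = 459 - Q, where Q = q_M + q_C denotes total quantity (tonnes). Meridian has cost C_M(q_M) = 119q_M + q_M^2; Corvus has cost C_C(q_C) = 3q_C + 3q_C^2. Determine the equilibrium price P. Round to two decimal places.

338.10

Meridian's profit: π_M = (459 - Q)q_M - (119q_M + q_M²). Setting ∂π_M/∂q_M = 0: 340 - 4q_M - (q_C) = 0.
Corvus's first-order condition: 456 - 8q_C - (q_M) = 0.
So q_M = (340 - q_C)/4 and q_C = (456 - q_M)/8.
Substituting one into the other gives q_M = 73.0323 and q_C = 1484/31.
Total output Q = 120.9032, so price P = 459 - 120.9032 = 338.0968.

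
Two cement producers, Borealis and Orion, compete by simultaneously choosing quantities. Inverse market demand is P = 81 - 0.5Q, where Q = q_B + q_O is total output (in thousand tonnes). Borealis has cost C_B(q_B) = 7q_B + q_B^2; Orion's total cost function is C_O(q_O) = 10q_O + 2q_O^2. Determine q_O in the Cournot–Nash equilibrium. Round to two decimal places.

Borealis's profit: π_B = (81 - 0.5Q)q_B - (7q_B + q_B²). Setting ∂π_B/∂q_B = 0: 74 - 3q_B - (1/2)(q_O) = 0.
Orion's first-order condition: 71 - 5q_O - (1/2)(q_B) = 0.
So q_B = (74 - (1/2)q_O)/3 and q_O = (71 - (1/2)q_B)/5.
Substituting one into the other gives q_B = 1338/59 and q_O = 704/59.

11.93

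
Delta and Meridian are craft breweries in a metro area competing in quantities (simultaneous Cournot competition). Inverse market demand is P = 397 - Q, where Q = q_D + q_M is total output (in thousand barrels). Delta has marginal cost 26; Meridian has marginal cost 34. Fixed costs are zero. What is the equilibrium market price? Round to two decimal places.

152.33

Delta's profit: π_D = (397 - Q)q_D - (26q_D). Setting ∂π_D/∂q_D = 0: 371 - 2q_D - (q_M) = 0.
Meridian's profit: π_M = (397 - Q)q_M - (34q_M). Setting ∂π_M/∂q_M = 0: 363 - 2q_M - (q_D) = 0.
Best responses: q_D = (371 - q_M)/2, q_M = (363 - q_D)/2.
Solving the pair: q_D = 379/3, q_M = 355/3.
Total output Q = 734/3, so price P = 397 - 734/3 = 457/3.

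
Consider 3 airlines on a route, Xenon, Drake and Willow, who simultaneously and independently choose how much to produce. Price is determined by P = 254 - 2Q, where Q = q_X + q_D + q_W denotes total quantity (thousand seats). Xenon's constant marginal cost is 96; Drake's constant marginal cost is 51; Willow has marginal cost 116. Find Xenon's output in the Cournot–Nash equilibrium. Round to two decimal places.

Xenon's profit: π_X = (254 - 2Q)q_X - (96q_X). Setting ∂π_X/∂q_X = 0: 158 - 4q_X - 2(q_D + q_W) = 0.
Drake's profit: π_D = (254 - 2Q)q_D - (51q_D). Setting ∂π_D/∂q_D = 0: 203 - 4q_D - 2(q_X + q_W) = 0.
Willow's first-order condition: 138 - 4q_W - 2(q_X + q_D) = 0.
Adding the 3 conditions: 499 − 4Q − 4Q = 0, i.e. Q = 499/8.
Back-substituting: q_X = (158 − 499/4)/2 = 133/8, q_D = (203 − 499/4)/2 = 313/8, q_W = (138 − 499/4)/2 = 53/8.

16.63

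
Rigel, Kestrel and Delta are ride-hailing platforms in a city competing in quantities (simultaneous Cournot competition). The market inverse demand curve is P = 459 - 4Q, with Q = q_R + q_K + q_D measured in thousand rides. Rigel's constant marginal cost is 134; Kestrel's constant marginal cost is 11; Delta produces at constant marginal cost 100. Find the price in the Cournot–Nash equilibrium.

176

Rigel's profit: π_R = (459 - 4Q)q_R - (134q_R). Setting ∂π_R/∂q_R = 0: 325 - 8q_R - 4(q_K + q_D) = 0.
Kestrel's profit: π_K = (459 - 4Q)q_K - (11q_K). Setting ∂π_K/∂q_K = 0: 448 - 8q_K - 4(q_R + q_D) = 0.
Delta's first-order condition: 359 - 8q_D - 4(q_R + q_K) = 0.
Adding the 3 first-order conditions: 1132 − 16Q = 0, so Q = 283/4.
Back-substituting: q_R = (325 − 283)/4 = 21/2, q_K = (448 − 283)/4 = 165/4, q_D = (359 − 283)/4 = 19.
Total output Q = 283/4, so price P = 459 - 4·(283/4) = 176.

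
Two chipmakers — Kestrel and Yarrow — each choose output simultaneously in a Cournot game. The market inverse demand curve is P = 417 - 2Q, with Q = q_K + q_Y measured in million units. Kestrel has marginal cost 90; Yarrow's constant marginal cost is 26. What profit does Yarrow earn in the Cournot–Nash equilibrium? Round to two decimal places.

11501.39

Kestrel's profit: π_K = (417 - 2Q)q_K - (90q_K). Setting ∂π_K/∂q_K = 0: 327 - 4q_K - 2(q_Y) = 0.
Yarrow's first-order condition: 391 - 4q_Y - 2(q_K) = 0.
Rearranging gives the reaction functions q_K = (327 - 2q_Y)/4 and q_Y = (391 - 2q_K)/4.
Substituting one into the other gives q_K = 263/6 and q_Y = 455/6.
Price P = 417 - 2·(359/3) = 533/3.
Yarrow's profit: (533/3 - 26)·(455/6) = 11501.3889.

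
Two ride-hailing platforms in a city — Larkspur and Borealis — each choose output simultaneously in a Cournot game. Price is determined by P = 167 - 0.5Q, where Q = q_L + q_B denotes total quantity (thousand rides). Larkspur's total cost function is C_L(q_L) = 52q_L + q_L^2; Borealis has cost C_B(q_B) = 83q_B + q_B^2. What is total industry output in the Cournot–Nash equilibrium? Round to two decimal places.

Larkspur's profit: π_L = (167 - 0.5Q)q_L - (52q_L + q_L²). Setting ∂π_L/∂q_L = 0: 115 - 3q_L - (1/2)(q_B) = 0.
Borealis's profit: π_B = (167 - 0.5Q)q_B - (83q_B + q_B²). Setting ∂π_B/∂q_B = 0: 84 - 3q_B - (1/2)(q_L) = 0.
Best responses: q_L = (115 - (1/2)q_B)/3, q_B = (84 - (1/2)q_L)/3.
Substituting one into the other gives q_L = 1212/35 and q_B = 778/35.
Total output Q = 1212/35 + 778/35 = 398/7.

56.86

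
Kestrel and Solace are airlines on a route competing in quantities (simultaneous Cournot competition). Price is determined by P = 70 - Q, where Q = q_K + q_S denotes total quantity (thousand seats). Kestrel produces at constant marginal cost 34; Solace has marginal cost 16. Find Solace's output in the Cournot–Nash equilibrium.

Kestrel's profit: π_K = (70 - Q)q_K - (34q_K). Setting ∂π_K/∂q_K = 0: 36 - 2q_K - (q_S) = 0.
Solace's profit: π_S = (70 - Q)q_S - (16q_S). Setting ∂π_S/∂q_S = 0: 54 - 2q_S - (q_K) = 0.
Rearranging gives the reaction functions q_K = (36 - q_S)/2 and q_S = (54 - q_K)/2.
Substituting one into the other gives q_K = 6 and q_S = 24.

24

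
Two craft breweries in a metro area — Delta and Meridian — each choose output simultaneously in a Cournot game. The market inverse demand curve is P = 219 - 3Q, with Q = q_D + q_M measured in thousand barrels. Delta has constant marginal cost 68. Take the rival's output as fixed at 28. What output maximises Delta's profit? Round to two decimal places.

11.17

With the rival's output fixed at 28, Delta's profit is π_D = (219 - 3·28 - 3q_D)q_D - (68q_D) = (135 - 3q_D)q_D - (68q_D).
∂π_D/∂q_D = 67 - 6q_D = 0, so q_D = 67/6.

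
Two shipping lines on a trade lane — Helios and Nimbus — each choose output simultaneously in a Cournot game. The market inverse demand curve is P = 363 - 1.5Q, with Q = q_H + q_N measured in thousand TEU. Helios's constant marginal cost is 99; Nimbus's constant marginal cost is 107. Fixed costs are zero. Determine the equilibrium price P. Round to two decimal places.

Helios's profit: π_H = (363 - 1.5Q)q_H - (99q_H). Setting ∂π_H/∂q_H = 0: 264 - 3q_H - (3/2)(q_N) = 0.
Nimbus's profit: π_N = (363 - 1.5Q)q_N - (107q_N). Setting ∂π_N/∂q_N = 0: 256 - 3q_N - (3/2)(q_H) = 0.
Rearranging gives the reaction functions q_H = (264 - (3/2)q_N)/3 and q_N = (256 - (3/2)q_H)/3.
Solving the pair: q_H = 544/9, q_N = 496/9.
Total output Q = 1040/9, so price P = 363 - (3/2)·(1040/9) = 569/3.

189.67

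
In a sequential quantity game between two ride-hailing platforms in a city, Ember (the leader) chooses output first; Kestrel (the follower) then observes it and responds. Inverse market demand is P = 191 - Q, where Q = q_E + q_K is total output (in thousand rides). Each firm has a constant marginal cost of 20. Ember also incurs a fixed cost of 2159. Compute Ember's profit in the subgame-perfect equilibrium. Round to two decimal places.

1496.13

Solve by backward induction. Given q_E, the follower Kestrel maximises π_K = (191 - q_E - q_K)q_K - 20q_K.
Follower FOC: 171 - q_E - 2q_K = 0, so q_K(q_E) = (171 - q_E)/2.
The leader anticipates this reaction. Substituting into P = 191 - Q gives P = 211/2 - (1/2)q_E, so π_E = (211/2 - (1/2)q_E)q_E - 20q_E.
Leader FOC: 171/2 - q_E = 0, so q_E = 171/2.
Then q_K = (171 - 171/2)/2 = 171/4.
Price P = 191 - 513/4 = 251/4.
Ember's profit: (251/4 - 20)·(171/2) - 2159 = 1496.1250.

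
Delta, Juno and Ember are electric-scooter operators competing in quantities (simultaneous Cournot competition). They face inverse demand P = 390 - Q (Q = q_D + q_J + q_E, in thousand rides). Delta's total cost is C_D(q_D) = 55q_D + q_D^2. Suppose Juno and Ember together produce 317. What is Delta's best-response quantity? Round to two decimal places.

With rivals' combined output fixed at 317, Delta's profit is π_D = (390 - 317 - q_D)q_D - (55q_D + q_D²) = (73 - q_D)q_D - (55q_D + q_D²).
∂π_D/∂q_D = 18 - 4q_D = 0, so q_D = 9/2.

4.50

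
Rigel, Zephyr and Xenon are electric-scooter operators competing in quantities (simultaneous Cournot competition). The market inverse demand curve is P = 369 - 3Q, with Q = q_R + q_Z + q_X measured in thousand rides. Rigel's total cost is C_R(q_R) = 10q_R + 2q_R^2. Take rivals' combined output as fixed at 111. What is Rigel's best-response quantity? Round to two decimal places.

With rivals' combined output fixed at 111, Rigel's profit is π_R = (369 - 3·111 - 3q_R)q_R - (10q_R + 2q_R²) = (36 - 3q_R)q_R - (10q_R + 2q_R²).
∂π_R/∂q_R = 26 - 10q_R = 0, so q_R = 13/5.

2.60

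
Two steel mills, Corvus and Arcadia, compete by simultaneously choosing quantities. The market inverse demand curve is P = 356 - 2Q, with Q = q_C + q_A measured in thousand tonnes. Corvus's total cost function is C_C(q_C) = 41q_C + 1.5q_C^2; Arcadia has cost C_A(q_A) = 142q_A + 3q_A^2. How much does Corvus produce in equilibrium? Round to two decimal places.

Corvus's profit: π_C = (356 - 2Q)q_C - (41q_C + (3/2)q_C²). Setting ∂π_C/∂q_C = 0: 315 - 7q_C - 2(q_A) = 0.
Arcadia's first-order condition: 214 - 10q_A - 2(q_C) = 0.
So q_C = (315 - 2q_A)/7 and q_A = (214 - 2q_C)/10.
Solving the pair: q_C = 1361/33, q_A = 434/33.

41.24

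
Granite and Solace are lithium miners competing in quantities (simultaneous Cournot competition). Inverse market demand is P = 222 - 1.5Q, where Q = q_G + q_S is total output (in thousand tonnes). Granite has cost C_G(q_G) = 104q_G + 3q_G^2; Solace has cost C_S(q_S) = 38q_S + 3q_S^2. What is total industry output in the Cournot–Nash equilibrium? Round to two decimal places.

Granite's profit: π_G = (222 - 1.5Q)q_G - (104q_G + 3q_G²). Setting ∂π_G/∂q_G = 0: 118 - 9q_G - (3/2)(q_S) = 0.
Solace's profit: π_S = (222 - 1.5Q)q_S - (38q_S + 3q_S²). Setting ∂π_S/∂q_S = 0: 184 - 9q_S - (3/2)(q_G) = 0.
Best responses: q_G = (118 - (3/2)q_S)/9, q_S = (184 - (3/2)q_G)/9.
Solving the pair: q_G = 1048/105, q_S = 1972/105.
Total output Q = 1048/105 + 1972/105 = 604/21.

28.76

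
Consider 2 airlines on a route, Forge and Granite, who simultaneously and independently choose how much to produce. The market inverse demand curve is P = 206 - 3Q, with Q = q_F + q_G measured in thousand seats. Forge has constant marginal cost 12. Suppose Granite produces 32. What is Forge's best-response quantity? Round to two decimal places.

With the rival's output fixed at 32, Forge's profit is π_F = (206 - 3·32 - 3q_F)q_F - (12q_F) = (110 - 3q_F)q_F - (12q_F).
∂π_F/∂q_F = 98 - 6q_F = 0, so q_F = 49/3.

16.33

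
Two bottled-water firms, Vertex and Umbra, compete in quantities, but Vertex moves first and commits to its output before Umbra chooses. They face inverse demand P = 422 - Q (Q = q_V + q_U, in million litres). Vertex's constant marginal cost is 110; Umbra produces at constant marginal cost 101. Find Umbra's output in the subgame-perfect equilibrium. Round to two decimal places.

Solve by backward induction. Given q_V, the follower Umbra maximises π_U = (422 - q_V - q_U)q_U - 101q_U.
Setting the follower's marginal profit to zero, 321 - q_V - 2q_U = 0, i.e. q_U = (321 - q_V)/2.
The leader anticipates this reaction. Substituting into P = 422 - Q gives P = 523/2 - (1/2)q_V, so π_V = (523/2 - (1/2)q_V)q_V - 110q_V.
The leader's first-order condition 303/2 - q_V = 0 yields q_V = 303/2.
Then q_U = (321 - 303/2)/2 = 339/4.

84.75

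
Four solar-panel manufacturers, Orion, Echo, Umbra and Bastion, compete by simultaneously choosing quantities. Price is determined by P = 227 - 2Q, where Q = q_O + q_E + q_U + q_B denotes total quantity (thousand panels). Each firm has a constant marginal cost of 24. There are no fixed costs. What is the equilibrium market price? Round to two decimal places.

64.60

A representative firm's profit is π_i = q_i(227 - 2Q) - 24q_i.
First-order condition (treating rivals' output as given): 203 - 4q_i - 2·Σ_{j≠i} q_j = 0.
With identical firms every q_j equals q_i, so Σ_{j≠i} q_j = 3q_i and 203 = 10q_i, giving q_i = 203/10.
Total output Q = 406/5, so price P = 227 - 2·(406/5) = 323/5.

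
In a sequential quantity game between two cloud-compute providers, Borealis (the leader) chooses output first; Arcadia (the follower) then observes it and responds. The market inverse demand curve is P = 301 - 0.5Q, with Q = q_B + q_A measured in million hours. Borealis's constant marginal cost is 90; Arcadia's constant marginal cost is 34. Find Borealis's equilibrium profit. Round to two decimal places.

6006.25

The follower Arcadia best-responds to any q_B: π_A = (301 - 0.5Q)q_A - 34q_A.
Follower FOC: 267 - (1/2)q_B - q_A = 0, so q_A(q_B) = (267 - (1/2)q_B).
Borealis substitutes q_A(q_B) into its own profit: π_B = q_B(301 - (1/2)q_B - (267 - (1/2)q_B)/2) - 90q_B = (335/2 - (1/4)q_B)q_B - 90q_B.
The leader's first-order condition 155/2 - (1/2)q_B = 0 yields q_B = 155.
Then q_A = (267 - (1/2)·155) = 379/2.
Price P = 301 - (1/2)·(689/2) = 515/4.
Borealis's profit: (515/4 - 90)·155 = 6006.2500.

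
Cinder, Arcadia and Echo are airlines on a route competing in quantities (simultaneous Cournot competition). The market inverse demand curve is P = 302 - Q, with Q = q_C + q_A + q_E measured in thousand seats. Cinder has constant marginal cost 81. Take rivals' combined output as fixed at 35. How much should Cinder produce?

93

With rivals' combined output fixed at 35, Cinder's profit is π_C = (302 - 35 - q_C)q_C - (81q_C) = (267 - q_C)q_C - (81q_C).
∂π_C/∂q_C = 186 - 2q_C = 0, so q_C = 93.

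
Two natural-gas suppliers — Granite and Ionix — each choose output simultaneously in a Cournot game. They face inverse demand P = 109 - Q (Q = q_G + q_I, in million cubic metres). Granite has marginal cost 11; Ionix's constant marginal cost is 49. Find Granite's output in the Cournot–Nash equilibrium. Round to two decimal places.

Granite's profit: π_G = (109 - Q)q_G - (11q_G). Setting ∂π_G/∂q_G = 0: 98 - 2q_G - (q_I) = 0.
Ionix's profit: π_I = (109 - Q)q_I - (49q_I). Setting ∂π_I/∂q_I = 0: 60 - 2q_I - (q_G) = 0.
So q_G = (98 - q_I)/2 and q_I = (60 - q_G)/2.
Substituting one into the other gives q_G = 136/3 and q_I = 22/3.

45.33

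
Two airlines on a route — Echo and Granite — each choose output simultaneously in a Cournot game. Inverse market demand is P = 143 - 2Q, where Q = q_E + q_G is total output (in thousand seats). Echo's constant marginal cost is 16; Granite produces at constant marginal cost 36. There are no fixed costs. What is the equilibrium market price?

65

Echo's profit: π_E = (143 - 2Q)q_E - (16q_E). Setting ∂π_E/∂q_E = 0: 127 - 4q_E - 2(q_G) = 0.
Granite's profit: π_G = (143 - 2Q)q_G - (36q_G). Setting ∂π_G/∂q_G = 0: 107 - 4q_G - 2(q_E) = 0.
So q_E = (127 - 2q_G)/4 and q_G = (107 - 2q_E)/4.
Solving the pair: q_E = 49/2, q_G = 29/2.
Total output Q = 39, so price P = 143 - 2·39 = 65.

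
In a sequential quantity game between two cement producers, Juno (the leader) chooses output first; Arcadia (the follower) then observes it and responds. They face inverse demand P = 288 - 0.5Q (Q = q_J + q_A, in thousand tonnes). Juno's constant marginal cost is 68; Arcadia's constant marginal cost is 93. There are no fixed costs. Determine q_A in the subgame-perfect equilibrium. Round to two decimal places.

72.50

The follower Arcadia best-responds to any q_J: π_A = (288 - 0.5Q)q_A - 93q_A.
∂π_A/∂q_A = 195 - (1/2)q_J - q_A = 0 gives the reaction function q_A = (195 - (1/2)q_J).
The leader anticipates this reaction. Substituting into P = 288 - 0.5Q gives P = 381/2 - (1/4)q_J, so π_J = (381/2 - (1/4)q_J)q_J - 68q_J.
Maximising: ∂π_J/∂q_J = 245/2 - (1/2)q_J = 0, giving q_J = 245.
Then q_A = (195 - (1/2)·245) = 145/2.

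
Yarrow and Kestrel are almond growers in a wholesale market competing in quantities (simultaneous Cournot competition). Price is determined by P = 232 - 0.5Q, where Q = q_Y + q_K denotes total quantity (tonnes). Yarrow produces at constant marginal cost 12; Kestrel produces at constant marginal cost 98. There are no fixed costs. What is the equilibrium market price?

Yarrow's profit: π_Y = (232 - 0.5Q)q_Y - (12q_Y). Setting ∂π_Y/∂q_Y = 0: 220 - q_Y - (1/2)(q_K) = 0.
Kestrel's first-order condition: 134 - q_K - (1/2)(q_Y) = 0.
Rearranging gives the reaction functions q_Y = (220 - (1/2)q_K) and q_K = (134 - (1/2)q_Y).
Substituting one into the other gives q_Y = 204 and q_K = 32.
Total output Q = 236, so price P = 232 - (1/2)·236 = 114.

114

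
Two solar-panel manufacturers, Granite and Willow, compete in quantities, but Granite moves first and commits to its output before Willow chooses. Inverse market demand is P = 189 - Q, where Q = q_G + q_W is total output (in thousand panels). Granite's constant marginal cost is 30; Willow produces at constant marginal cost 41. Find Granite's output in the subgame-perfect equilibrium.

Solve by backward induction. Given q_G, the follower Willow maximises π_W = (189 - q_G - q_W)q_W - 41q_W.
∂π_W/∂q_W = 148 - q_G - 2q_W = 0 gives the reaction function q_W = (148 - q_G)/2.
The leader anticipates this reaction. Substituting into P = 189 - Q gives P = 115 - (1/2)q_G, so π_G = (115 - (1/2)q_G)q_G - 30q_G.
Maximising: ∂π_G/∂q_G = 85 - q_G = 0, giving q_G = 85.
Then q_W = (148 - 85)/2 = 63/2.

85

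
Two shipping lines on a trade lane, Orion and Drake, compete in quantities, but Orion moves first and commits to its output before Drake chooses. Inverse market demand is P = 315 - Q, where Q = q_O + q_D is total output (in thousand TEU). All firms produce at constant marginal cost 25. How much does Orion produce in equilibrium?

145

Solve by backward induction. Given q_O, the follower Drake maximises π_D = (315 - q_O - q_D)q_D - 25q_D.
∂π_D/∂q_D = 290 - q_O - 2q_D = 0 gives the reaction function q_D = (290 - q_O)/2.
The leader anticipates this reaction. Substituting into P = 315 - Q gives P = 170 - (1/2)q_O, so π_O = (170 - (1/2)q_O)q_O - 25q_O.
Leader FOC: 145 - q_O = 0, so q_O = 145.
Then q_D = (290 - 145)/2 = 145/2.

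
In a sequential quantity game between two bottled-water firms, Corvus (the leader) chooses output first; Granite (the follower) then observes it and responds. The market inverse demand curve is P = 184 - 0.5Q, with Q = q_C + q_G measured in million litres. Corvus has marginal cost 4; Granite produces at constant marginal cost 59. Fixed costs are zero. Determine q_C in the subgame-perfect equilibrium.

235

Solve by backward induction. Given q_C, the follower Granite maximises π_G = (184 - (1/2)q_C - (1/2)q_G)q_G - 59q_G.
Follower FOC: 125 - (1/2)q_C - q_G = 0, so q_G(q_C) = (125 - (1/2)q_C).
The leader anticipates this reaction. Substituting into P = 184 - 0.5Q gives P = 243/2 - (1/4)q_C, so π_C = (243/2 - (1/4)q_C)q_C - 4q_C.
Maximising: ∂π_C/∂q_C = 235/2 - (1/2)q_C = 0, giving q_C = 235.
Then q_G = (125 - (1/2)·235) = 15/2.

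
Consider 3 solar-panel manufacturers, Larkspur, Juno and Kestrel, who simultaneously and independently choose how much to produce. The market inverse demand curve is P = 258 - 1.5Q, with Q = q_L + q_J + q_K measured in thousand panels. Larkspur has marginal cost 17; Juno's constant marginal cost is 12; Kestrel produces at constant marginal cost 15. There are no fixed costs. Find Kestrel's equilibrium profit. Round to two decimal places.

2440.17

Larkspur's profit: π_L = (258 - 1.5Q)q_L - (17q_L). Setting ∂π_L/∂q_L = 0: 241 - 3q_L - (3/2)(q_J + q_K) = 0.
Juno's first-order condition: 246 - 3q_J - (3/2)(q_L + q_K) = 0.
Kestrel's profit: π_K = (258 - 1.5Q)q_K - (15q_K). Setting ∂π_K/∂q_K = 0: 243 - 3q_K - (3/2)(q_L + q_J) = 0.
Adding the 3 first-order conditions: 730 − 6Q = 0, so Q = 365/3.
Back-substituting: q_L = (241 − 365/2)/(3/2) = 39, q_J = (246 − 365/2)/(3/2) = 127/3, q_K = (243 − 365/2)/(3/2) = 121/3.
Price P = 258 - (3/2)·(365/3) = 151/2.
Kestrel's profit: (151/2 - 15)·(121/3) = 2440.1667.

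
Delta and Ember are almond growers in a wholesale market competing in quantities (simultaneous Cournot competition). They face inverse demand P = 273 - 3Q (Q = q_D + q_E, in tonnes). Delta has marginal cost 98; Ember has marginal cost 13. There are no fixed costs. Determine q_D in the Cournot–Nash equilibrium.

10

Delta's profit: π_D = (273 - 3Q)q_D - (98q_D). Setting ∂π_D/∂q_D = 0: 175 - 6q_D - 3(q_E) = 0.
Ember's first-order condition: 260 - 6q_E - 3(q_D) = 0.
Best responses: q_D = (175 - 3q_E)/6, q_E = (260 - 3q_D)/6.
Substituting one into the other gives q_D = 10 and q_E = 115/3.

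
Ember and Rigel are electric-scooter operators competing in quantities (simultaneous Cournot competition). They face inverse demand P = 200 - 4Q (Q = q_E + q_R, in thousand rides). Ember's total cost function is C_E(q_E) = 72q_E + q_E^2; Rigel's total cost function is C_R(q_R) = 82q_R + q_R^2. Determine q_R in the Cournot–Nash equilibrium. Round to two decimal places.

Ember's profit: π_E = (200 - 4Q)q_E - (72q_E + q_E²). Setting ∂π_E/∂q_E = 0: 128 - 10q_E - 4(q_R) = 0.
Rigel's first-order condition: 118 - 10q_R - 4(q_E) = 0.
Rearranging gives the reaction functions q_E = (128 - 4q_R)/10 and q_R = (118 - 4q_E)/10.
Solving the pair: q_E = 202/21, q_R = 167/21.

7.95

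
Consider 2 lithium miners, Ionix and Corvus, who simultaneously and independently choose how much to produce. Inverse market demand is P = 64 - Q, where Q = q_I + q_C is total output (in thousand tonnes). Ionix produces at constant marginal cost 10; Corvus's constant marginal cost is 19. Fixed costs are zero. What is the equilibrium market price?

Ionix's profit: π_I = (64 - Q)q_I - (10q_I). Setting ∂π_I/∂q_I = 0: 54 - 2q_I - (q_C) = 0.
Corvus's profit: π_C = (64 - Q)q_C - (19q_C). Setting ∂π_C/∂q_C = 0: 45 - 2q_C - (q_I) = 0.
Rearranging gives the reaction functions q_I = (54 - q_C)/2 and q_C = (45 - q_I)/2.
Solving the pair: q_I = 21, q_C = 12.
Total output Q = 33, so price P = 64 - 33 = 31.

31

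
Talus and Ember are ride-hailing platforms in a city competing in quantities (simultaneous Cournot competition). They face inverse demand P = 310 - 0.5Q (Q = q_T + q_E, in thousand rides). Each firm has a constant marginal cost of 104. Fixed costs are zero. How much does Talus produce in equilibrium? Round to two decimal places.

137.33

Each firm earns π_i = (310 - 0.5Q)q_i - 104q_i.
Setting ∂π_i/∂q_i = 0 with rivals' quantities fixed: 206 - q_i - (1/2)q_j = 0.
By symmetry each firm produces the same amount; substituting q_j = q_i yields q_i = 206/(3/2) = 412/3.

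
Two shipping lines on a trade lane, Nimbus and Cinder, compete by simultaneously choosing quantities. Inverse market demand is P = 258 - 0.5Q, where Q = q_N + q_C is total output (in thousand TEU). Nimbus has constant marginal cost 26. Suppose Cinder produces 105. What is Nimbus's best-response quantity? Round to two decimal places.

With the rival's output fixed at 105, Nimbus's profit is π_N = (258 - (1/2)·105 - (1/2)q_N)q_N - (26q_N) = (411/2 - (1/2)q_N)q_N - (26q_N).
∂π_N/∂q_N = 359/2 - q_N = 0, so q_N = 359/2.

179.50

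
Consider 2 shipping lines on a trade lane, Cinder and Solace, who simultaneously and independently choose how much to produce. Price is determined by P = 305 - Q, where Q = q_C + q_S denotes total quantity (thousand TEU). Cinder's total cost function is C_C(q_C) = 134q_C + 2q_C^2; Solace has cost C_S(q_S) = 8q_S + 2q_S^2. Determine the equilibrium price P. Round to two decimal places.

Cinder's profit: π_C = (305 - Q)q_C - (134q_C + 2q_C²). Setting ∂π_C/∂q_C = 0: 171 - 6q_C - (q_S) = 0.
Solace's first-order condition: 297 - 6q_S - (q_C) = 0.
So q_C = (171 - q_S)/6 and q_S = (297 - q_C)/6.
Substituting one into the other gives q_C = 729/35 and q_S = 1611/35.
Total output Q = 468/7, so price P = 305 - 468/7 = 1667/7.

238.14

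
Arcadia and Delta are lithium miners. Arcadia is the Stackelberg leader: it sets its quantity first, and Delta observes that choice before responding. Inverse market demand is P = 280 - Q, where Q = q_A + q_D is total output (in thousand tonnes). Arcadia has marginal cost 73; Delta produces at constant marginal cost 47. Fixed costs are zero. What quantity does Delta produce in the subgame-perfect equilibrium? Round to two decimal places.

71.25

The follower Delta best-responds to any q_A: π_D = (280 - Q)q_D - 47q_D.
Follower FOC: 233 - q_A - 2q_D = 0, so q_D(q_A) = (233 - q_A)/2.
The leader anticipates this reaction. Substituting into P = 280 - Q gives P = 327/2 - (1/2)q_A, so π_A = (327/2 - (1/2)q_A)q_A - 73q_A.
Leader FOC: 181/2 - q_A = 0, so q_A = 181/2.
Then q_D = (233 - 181/2)/2 = 285/4.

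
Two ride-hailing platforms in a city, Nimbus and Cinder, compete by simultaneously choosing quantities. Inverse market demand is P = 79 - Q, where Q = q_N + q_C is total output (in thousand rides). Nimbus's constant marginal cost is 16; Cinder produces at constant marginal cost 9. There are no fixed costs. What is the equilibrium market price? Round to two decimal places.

Nimbus's profit: π_N = (79 - Q)q_N - (16q_N). Setting ∂π_N/∂q_N = 0: 63 - 2q_N - (q_C) = 0.
Cinder's profit: π_C = (79 - Q)q_C - (9q_C). Setting ∂π_C/∂q_C = 0: 70 - 2q_C - (q_N) = 0.
So q_N = (63 - q_C)/2 and q_C = (70 - q_N)/2.
Solving the pair: q_N = 56/3, q_C = 77/3.
Total output Q = 133/3, so price P = 79 - 133/3 = 104/3.

34.67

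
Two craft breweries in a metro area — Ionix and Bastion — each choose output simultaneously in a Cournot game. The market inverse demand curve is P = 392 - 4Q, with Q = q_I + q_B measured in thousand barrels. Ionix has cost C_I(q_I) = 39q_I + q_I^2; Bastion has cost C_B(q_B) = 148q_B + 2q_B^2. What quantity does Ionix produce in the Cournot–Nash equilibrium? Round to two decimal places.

Ionix's profit: π_I = (392 - 4Q)q_I - (39q_I + q_I²). Setting ∂π_I/∂q_I = 0: 353 - 10q_I - 4(q_B) = 0.
Bastion's profit: π_B = (392 - 4Q)q_B - (148q_B + 2q_B²). Setting ∂π_B/∂q_B = 0: 244 - 12q_B - 4(q_I) = 0.
Best responses: q_I = (353 - 4q_B)/10, q_B = (244 - 4q_I)/12.
Solving the pair: q_I = 815/26, q_B = 257/26.

31.35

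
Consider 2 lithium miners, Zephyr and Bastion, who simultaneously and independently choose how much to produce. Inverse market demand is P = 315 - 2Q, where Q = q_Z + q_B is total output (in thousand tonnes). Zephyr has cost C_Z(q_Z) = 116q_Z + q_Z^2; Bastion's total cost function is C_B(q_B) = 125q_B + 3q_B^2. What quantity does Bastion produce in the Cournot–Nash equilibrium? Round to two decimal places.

13.25

Zephyr's profit: π_Z = (315 - 2Q)q_Z - (116q_Z + q_Z²). Setting ∂π_Z/∂q_Z = 0: 199 - 6q_Z - 2(q_B) = 0.
Bastion's first-order condition: 190 - 10q_B - 2(q_Z) = 0.
Rearranging gives the reaction functions q_Z = (199 - 2q_B)/6 and q_B = (190 - 2q_Z)/10.
Solving the pair: q_Z = 115/4, q_B = 53/4.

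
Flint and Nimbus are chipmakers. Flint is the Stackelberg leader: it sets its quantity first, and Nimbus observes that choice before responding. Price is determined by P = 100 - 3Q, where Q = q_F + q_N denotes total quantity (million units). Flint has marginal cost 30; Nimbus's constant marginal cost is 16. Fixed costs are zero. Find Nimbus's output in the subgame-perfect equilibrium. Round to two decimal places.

9.33

The follower Nimbus best-responds to any q_F: π_N = (100 - 3Q)q_N - 16q_N.
Setting the follower's marginal profit to zero, 84 - 3q_F - 6q_N = 0, i.e. q_N = (84 - 3q_F)/6.
Flint substitutes q_N(q_F) into its own profit: π_F = q_F(100 - 3q_F - (84 - 3q_F)/2) - 30q_F = (58 - (3/2)q_F)q_F - 30q_F.
The leader's first-order condition 28 - 3q_F = 0 yields q_F = 28/3.
Then q_N = (84 - 3·(28/3))/6 = 28/3.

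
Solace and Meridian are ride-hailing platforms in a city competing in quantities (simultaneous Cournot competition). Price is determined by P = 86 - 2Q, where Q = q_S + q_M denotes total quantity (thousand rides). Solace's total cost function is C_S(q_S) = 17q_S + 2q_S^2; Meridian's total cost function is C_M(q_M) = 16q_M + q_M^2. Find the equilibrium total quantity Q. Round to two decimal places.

Solace's profit: π_S = (86 - 2Q)q_S - (17q_S + 2q_S²). Setting ∂π_S/∂q_S = 0: 69 - 8q_S - 2(q_M) = 0.
Meridian's first-order condition: 70 - 6q_M - 2(q_S) = 0.
Best responses: q_S = (69 - 2q_M)/8, q_M = (70 - 2q_S)/6.
Substituting one into the other gives q_S = 137/22 and q_M = 211/22.
Total output Q = 137/22 + 211/22 = 174/11.

15.82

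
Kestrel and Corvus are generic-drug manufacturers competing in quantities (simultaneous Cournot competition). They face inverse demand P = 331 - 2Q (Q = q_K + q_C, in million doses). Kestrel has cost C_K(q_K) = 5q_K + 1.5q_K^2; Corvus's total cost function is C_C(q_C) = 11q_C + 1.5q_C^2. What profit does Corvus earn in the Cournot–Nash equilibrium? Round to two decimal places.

4358.57

Kestrel's profit: π_K = (331 - 2Q)q_K - (5q_K + (3/2)q_K²). Setting ∂π_K/∂q_K = 0: 326 - 7q_K - 2(q_C) = 0.
Corvus's first-order condition: 320 - 7q_C - 2(q_K) = 0.
Best responses: q_K = (326 - 2q_C)/7, q_C = (320 - 2q_K)/7.
Solving the pair: q_K = 1642/45, q_C = 1588/45.
Price P = 331 - 2·(646/9) = 1687/9.
Corvus's profit: (1687/9)·(1588/45) - 11·(1588/45) - (3/2)(1588/45)² = 4358.5699.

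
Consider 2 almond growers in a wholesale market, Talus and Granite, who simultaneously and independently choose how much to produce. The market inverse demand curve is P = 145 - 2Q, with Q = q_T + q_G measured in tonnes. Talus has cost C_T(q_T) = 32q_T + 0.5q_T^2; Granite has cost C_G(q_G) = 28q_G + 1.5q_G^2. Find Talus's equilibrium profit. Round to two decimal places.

Talus's profit: π_T = (145 - 2Q)q_T - (32q_T + (1/2)q_T²). Setting ∂π_T/∂q_T = 0: 113 - 5q_T - 2(q_G) = 0.
Granite's first-order condition: 117 - 7q_G - 2(q_T) = 0.
Best responses: q_T = (113 - 2q_G)/5, q_G = (117 - 2q_T)/7.
Solving the pair: q_T = 557/31, q_G = 359/31.
Price P = 145 - 2·(916/31) = 85.9032.
Talus's profit: 85.9032·(557/31) - 32·(557/31) - (1/2)(557/31)² = 807.0994.

807.10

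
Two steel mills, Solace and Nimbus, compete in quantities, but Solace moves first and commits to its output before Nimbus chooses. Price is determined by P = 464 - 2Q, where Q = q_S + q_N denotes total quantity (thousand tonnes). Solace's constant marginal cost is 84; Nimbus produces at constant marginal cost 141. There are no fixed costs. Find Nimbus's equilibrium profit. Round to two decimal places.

1365.03

Solve by backward induction. Given q_S, the follower Nimbus maximises π_N = (464 - 2q_S - 2q_N)q_N - 141q_N.
Setting the follower's marginal profit to zero, 323 - 2q_S - 4q_N = 0, i.e. q_N = (323 - 2q_S)/4.
The leader anticipates this reaction. Substituting into P = 464 - 2Q gives P = 605/2 - q_S, so π_S = (605/2 - q_S)q_S - 84q_S.
Maximising: ∂π_S/∂q_S = 437/2 - 2q_S = 0, giving q_S = 437/4.
Then q_N = (323 - 2·(437/4))/4 = 209/8.
Price P = 464 - 2·(1083/8) = 773/4.
Nimbus's profit: (773/4 - 141)·(209/8) = 1365.0313.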